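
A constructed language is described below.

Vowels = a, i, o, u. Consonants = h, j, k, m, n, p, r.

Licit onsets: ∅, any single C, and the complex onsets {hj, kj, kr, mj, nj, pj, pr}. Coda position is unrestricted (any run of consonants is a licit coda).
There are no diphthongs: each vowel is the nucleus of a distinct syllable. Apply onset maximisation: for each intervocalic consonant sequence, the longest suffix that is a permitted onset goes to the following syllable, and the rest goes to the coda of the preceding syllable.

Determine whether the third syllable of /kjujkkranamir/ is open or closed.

open

The vowels are u, a, a, i — 4 nuclei, so 4 syllables.
σ1/σ2 boundary: /jkkr/ — longest licit onset from the right is /kr/, leaving /jk/ as coda.
σ2/σ3 boundary: just /n/ — single C goes to the following onset.
σ3/σ4 boundary: /m/ → onset of the next syllable (single consonants are always licit onsets).
Result: kjujk.kra.na.mir.
Syllable 3 is /na/; it ends in its nucleus with no coda, so it is open.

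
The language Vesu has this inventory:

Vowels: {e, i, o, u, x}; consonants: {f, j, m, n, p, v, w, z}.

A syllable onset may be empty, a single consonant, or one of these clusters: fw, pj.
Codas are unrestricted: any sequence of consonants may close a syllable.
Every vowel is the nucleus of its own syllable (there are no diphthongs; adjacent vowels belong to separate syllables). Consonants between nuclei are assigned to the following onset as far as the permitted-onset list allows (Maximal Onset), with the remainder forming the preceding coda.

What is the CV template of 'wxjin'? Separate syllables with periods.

Nuclei (vowels): x, i → 2 syllables.
σ1/σ2 boundary: /j/ → onset of the next syllable (single consonants are always licit onsets).
So the parse is wx.jin.
Mapping each syllable to C/V: /wx/ → CV, /jin/ → CVC.

CV.CVC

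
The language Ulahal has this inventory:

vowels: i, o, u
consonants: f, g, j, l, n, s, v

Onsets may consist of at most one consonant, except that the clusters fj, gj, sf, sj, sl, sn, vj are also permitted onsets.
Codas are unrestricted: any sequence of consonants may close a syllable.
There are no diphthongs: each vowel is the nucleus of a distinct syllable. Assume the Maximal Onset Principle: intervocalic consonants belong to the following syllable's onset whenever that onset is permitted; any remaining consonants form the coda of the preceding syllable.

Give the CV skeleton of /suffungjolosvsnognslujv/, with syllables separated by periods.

The vowels are u, u, o, o, o, u — 6 nuclei, so 6 syllables.
σ1/σ2 boundary: /ff/ splits as /f/ + /f/ (/f/ is the longest suffix that is a licit onset).
σ2/σ3 boundary: /ngj/ splits as /n/ + /gj/ (/gj/ is the longest suffix that is a licit onset).
σ3/σ4 boundary: just /l/ — single C goes to the following onset.
σ4/σ5 boundary: /svsn/ — longest licit onset from the right is /sn/, leaving /sv/ as coda.
σ5/σ6 boundary: /gnsl/ splits as /gn/ + /sl/ (/sl/ is the longest suffix that is a licit onset).
Result: suf.fun.gjo.losv.snogn.slujv.
Mapping each syllable to C/V: /suf/ → CVC, /fun/ → CVC, /gjo/ → CCV, /losv/ → CVCC, /snogn/ → CCVCC, /slujv/ → CCVCC.

CVC.CVC.CCV.CVCC.CCVCC.CCVCC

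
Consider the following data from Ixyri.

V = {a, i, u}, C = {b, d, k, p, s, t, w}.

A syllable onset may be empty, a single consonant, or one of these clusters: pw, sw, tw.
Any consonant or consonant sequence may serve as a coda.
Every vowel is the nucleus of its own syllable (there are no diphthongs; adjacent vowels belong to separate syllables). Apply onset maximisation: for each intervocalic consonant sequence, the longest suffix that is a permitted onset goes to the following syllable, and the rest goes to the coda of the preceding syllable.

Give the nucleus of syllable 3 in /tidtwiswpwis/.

i

The vowels are i, i, i — 3 nuclei, so 3 syllables.
The third nucleus (vowel 3 from the left) is /i/.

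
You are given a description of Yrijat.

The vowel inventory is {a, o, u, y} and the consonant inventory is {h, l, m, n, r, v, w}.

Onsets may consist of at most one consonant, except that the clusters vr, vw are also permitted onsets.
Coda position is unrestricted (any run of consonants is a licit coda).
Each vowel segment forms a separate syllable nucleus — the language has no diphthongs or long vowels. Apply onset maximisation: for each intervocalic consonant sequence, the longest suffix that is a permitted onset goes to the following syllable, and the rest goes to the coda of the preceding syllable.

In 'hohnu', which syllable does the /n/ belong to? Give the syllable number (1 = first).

The vowels are o, u — 2 nuclei, so 2 syllables.
Between /o/ (V1) and /u/ (V2): cluster /hn/ — the longest permitted-onset suffix is /n/; onset = /n/, preceding coda = /h/.
So the parse is hoh.nu.
The /n/ is in the onset of syllable 2 (/nu/).

2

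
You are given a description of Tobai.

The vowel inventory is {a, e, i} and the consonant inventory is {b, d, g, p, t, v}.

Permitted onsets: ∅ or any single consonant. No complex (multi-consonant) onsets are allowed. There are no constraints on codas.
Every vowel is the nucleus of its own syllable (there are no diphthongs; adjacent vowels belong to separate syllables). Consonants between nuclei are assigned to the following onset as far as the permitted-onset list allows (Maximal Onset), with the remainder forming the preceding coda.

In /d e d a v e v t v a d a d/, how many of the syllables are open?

3

The vowels are e, a, e, a, a — 5 nuclei, so 5 syllables.
V1 /e/ – V2 /a/: /d/ is a single consonant, so it becomes the next onset.
V2 /a/ – V3 /e/: just /v/ — single C goes to the following onset.
V3 /e/ – V4 /a/: /vtv/; trying suffixes from longest down, /v/ is the first permitted one, so coda /vt/ | onset /v/.
V4 /a/ – V5 /a/: /d/ is a single consonant, so it becomes the next onset.
Syllabification: de.da.vevt.va.dad.
Classifying each syllable: /de/ (open), /da/ (open), /vevt/ (closed), /va/ (open), /dad/ (closed).
Open syllables: 3.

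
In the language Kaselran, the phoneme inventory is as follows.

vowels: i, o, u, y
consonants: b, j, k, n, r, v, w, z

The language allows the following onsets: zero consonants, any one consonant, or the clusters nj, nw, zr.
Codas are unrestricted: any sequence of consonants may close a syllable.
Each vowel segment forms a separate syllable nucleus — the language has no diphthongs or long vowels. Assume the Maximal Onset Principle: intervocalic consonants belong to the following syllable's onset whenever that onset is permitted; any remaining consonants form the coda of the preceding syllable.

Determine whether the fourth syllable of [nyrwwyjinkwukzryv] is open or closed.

Vowels present: y, y, i, u, y; each is a nucleus, giving 5 syllables.
Between /y/ (V1) and /y/ (V2): /rww/ splits as /rw/ + /w/ (/w/ is the longest suffix that is a licit onset).
Between /y/ (V2) and /i/ (V3): just /j/ — single C goes to the following onset.
Between /i/ (V3) and /u/ (V4): cluster /nkw/ — the longest permitted-onset suffix is /w/; onset = /w/, preceding coda = /nk/.
Between /u/ (V4) and /y/ (V5): /kzr/ splits as /k/ + /zr/ (/zr/ is the longest suffix that is a licit onset).
Putting it together: nyrw.wy.jink.wuk.zryv.
Syllable 4 is /wuk/ with coda /k/, so it is closed.

closed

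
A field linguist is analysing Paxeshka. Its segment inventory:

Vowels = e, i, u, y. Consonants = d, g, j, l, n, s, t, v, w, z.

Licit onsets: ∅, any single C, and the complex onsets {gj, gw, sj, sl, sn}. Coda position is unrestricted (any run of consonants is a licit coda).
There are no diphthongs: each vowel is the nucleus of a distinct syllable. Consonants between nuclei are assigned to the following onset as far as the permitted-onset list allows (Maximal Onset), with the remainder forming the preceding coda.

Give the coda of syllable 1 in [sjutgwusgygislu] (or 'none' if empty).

The vowels are u, u, y, i, u — 5 nuclei, so 5 syllables.
Between /u/ (V1) and /u/ (V2): cluster /tgw/ — the longest permitted-onset suffix is /gw/; onset = /gw/, preceding coda = /t/.
Between /u/ (V2) and /y/ (V3): /sg/; trying suffixes from longest down, /g/ is the first permitted one, so coda /s/ | onset /g/.
Between /y/ (V3) and /i/ (V4): /g/ is a single consonant, so it becomes the next onset.
Between /i/ (V4) and /u/ (V5): /sl/ is a licit onset in full, so it all attaches to the next syllable.
So the parse is sjut.gwus.gy.gi.slu.
Syllable 1 is /sjut/: onset /sj/, nucleus /u/, coda /t/.

t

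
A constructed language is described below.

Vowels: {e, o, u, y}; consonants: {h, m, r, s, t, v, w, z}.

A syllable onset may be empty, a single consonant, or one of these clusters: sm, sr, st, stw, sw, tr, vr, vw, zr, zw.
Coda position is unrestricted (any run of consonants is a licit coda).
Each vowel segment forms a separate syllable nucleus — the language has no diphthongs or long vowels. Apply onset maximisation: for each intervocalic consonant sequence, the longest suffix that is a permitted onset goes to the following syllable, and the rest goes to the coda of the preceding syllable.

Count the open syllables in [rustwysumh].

2

Vowels present: u, y, u; each is a nucleus, giving 3 syllables.
σ1/σ2 boundary: /stw/ — entire cluster is a permitted onset → onset /stw/, coda ∅.
σ2/σ3 boundary: just /s/ — single C goes to the following onset.
Putting it together: ru.stwy.sumh.
Classifying each syllable: /ru/ (open), /stwy/ (open), /sumh/ (closed).
Open syllables: 2.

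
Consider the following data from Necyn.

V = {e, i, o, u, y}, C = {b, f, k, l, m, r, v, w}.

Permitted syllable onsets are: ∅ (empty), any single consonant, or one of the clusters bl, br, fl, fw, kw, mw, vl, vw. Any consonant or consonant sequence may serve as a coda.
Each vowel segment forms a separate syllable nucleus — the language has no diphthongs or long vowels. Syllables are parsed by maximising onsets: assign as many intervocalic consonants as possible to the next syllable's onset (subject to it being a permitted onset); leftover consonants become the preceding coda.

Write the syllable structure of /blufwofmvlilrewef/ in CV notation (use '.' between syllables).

CCV.CCVCC.CCVC.CV.CVC

Vowels present: u, o, i, e, e; each is a nucleus, giving 5 syllables.
Between /u/ (V1) and /o/ (V2): /fw/ is a licit onset in full, so it all attaches to the next syllable.
Between /o/ (V2) and /i/ (V3): /fmvl/ splits as /fm/ + /vl/ (/vl/ is the longest suffix that is a licit onset).
Between /i/ (V3) and /e/ (V4): /lr/; trying suffixes from longest down, /r/ is the first permitted one, so coda /l/ | onset /r/.
Between /e/ (V4) and /e/ (V5): /w/ → onset of the next syllable (single consonants are always licit onsets).
Putting it together: blu.fwofm.vlil.re.wef.
Mapping each syllable to C/V: /blu/ → CCV, /fwofm/ → CCVCC, /vlil/ → CCVC, /re/ → CV, /wef/ → CVC.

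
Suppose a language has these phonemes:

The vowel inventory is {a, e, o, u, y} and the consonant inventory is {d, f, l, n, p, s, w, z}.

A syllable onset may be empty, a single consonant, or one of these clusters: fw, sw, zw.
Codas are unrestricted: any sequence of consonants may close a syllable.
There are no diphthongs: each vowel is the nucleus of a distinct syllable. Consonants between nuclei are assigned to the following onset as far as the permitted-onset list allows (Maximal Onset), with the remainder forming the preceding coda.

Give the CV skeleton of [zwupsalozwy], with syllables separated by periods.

Nuclei (vowels): u, a, o, y → 4 syllables.
Between /u/ (V1) and /a/ (V2): /ps/ splits as /p/ + /s/ (/s/ is the longest suffix that is a licit onset).
Between /a/ (V2) and /o/ (V3): /l/ is a single consonant, so it becomes the next onset.
Between /o/ (V3) and /y/ (V4): /zw/ is a licit onset in full, so it all attaches to the next syllable.
Putting it together: zwup.sa.lo.zwy.
Mapping each syllable to C/V: /zwup/ → CCVC, /sa/ → CV, /lo/ → CV, /zwy/ → CCV.

CCVC.CV.CV.CCV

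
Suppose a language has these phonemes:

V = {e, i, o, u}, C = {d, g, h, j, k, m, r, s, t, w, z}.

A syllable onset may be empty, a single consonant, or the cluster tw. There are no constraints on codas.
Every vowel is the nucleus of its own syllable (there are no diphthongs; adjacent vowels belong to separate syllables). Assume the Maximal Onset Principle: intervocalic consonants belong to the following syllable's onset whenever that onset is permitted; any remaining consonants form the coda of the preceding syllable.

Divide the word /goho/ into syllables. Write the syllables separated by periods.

Vowels present: o, o; each is a nucleus, giving 2 syllables.
σ1/σ2 boundary: /h/ is a single consonant, so it becomes the next onset.

go.ho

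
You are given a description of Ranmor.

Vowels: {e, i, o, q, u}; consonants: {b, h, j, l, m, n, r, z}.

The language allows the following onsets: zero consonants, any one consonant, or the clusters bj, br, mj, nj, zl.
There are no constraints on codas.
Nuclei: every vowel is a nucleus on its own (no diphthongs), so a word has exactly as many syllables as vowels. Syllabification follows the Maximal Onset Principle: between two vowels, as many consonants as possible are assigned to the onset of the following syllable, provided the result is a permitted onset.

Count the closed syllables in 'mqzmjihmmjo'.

Vowels present: q, i, o; each is a nucleus, giving 3 syllables.
Between /q/ (V1) and /i/ (V2): cluster /zmj/ — the longest permitted-onset suffix is /mj/; onset = /mj/, preceding coda = /z/.
Between /i/ (V2) and /o/ (V3): /hmmj/ — longest licit onset from the right is /mj/, leaving /hm/ as coda.
Result: mqz.mjihm.mjo.
Classifying each syllable: /mqz/ (closed), /mjihm/ (closed), /mjo/ (open).
Closed syllables: 2.

2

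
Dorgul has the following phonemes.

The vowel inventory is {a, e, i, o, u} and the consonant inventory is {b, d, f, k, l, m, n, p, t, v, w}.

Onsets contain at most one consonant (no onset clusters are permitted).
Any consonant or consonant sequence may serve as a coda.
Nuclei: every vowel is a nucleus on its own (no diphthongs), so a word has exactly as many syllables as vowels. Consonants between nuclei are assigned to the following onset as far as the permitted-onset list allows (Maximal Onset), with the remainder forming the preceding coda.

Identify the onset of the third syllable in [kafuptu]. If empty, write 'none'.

Vowels present: a, u, u; each is a nucleus, giving 3 syllables.
Between /a/ (V1) and /u/ (V2): /f/ → onset of the next syllable (single consonants are always licit onsets).
Between /u/ (V2) and /u/ (V3): cluster /pt/ — the longest permitted-onset suffix is /t/; onset = /t/, preceding coda = /p/.
Result: ka.fup.tu.
Syllable 3 is /tu/: onset /t/, nucleus /u/, coda ∅.

t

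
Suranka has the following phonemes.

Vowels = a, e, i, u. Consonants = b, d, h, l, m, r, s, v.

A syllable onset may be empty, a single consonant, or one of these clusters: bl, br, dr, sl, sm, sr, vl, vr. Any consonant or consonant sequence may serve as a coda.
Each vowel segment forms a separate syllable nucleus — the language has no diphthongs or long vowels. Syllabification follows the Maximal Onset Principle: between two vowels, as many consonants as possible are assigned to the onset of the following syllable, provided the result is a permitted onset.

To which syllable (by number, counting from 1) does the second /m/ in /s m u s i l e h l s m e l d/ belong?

4

The vowels are u, i, e, e — 4 nuclei, so 4 syllables.
/u…i/ gap (V1→V2): just /s/ — single C goes to the following onset.
/i…e/ gap (V2→V3): /l/ is a single consonant, so it becomes the next onset.
/e…e/ gap (V3→V4): /hlsm/; trying suffixes from longest down, /sm/ is the first permitted one, so coda /hl/ | onset /sm/.
Syllabification: smu.si.lehl.smeld.
The second /m/ is in the onset of syllable 4 (/smeld/).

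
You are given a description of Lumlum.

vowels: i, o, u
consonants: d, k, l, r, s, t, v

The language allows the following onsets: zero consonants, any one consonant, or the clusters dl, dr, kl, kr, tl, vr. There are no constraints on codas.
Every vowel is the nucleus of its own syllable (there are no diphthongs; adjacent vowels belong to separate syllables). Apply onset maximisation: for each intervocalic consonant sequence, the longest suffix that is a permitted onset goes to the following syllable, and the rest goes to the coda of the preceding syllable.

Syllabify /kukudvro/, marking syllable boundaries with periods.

The vowels are u, u, o — 3 nuclei, so 3 syllables.
/u…u/ gap (V1→V2): /k/ is a single consonant, so it becomes the next onset.
/u…o/ gap (V2→V3): /dvr/; trying suffixes from longest down, /vr/ is the first permitted one, so coda /d/ | onset /vr/.

ku.kud.vro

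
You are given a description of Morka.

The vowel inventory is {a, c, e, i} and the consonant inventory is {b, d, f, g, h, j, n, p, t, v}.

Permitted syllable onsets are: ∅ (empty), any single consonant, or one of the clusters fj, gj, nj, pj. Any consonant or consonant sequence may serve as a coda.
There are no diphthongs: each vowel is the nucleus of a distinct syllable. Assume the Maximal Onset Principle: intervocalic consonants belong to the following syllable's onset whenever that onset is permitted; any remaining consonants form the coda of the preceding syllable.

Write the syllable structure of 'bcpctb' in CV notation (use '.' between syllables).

CV.CVCC

Vowels present: c, c; each is a nucleus, giving 2 syllables.
V1 /c/ – V2 /c/: /p/ → onset of the next syllable (single consonants are always licit onsets).
Syllabification: bc.pctb.
Mapping each syllable to C/V: /bc/ → CV, /pctb/ → CVCC.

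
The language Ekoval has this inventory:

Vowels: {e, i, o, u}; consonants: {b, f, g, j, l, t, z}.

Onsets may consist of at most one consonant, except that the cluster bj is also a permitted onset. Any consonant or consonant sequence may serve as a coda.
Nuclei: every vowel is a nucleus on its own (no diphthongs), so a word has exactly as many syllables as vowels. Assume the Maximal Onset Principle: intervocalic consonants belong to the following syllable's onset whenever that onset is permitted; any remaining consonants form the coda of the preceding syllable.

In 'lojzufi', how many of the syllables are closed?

1

Vowels present: o, u, i; each is a nucleus, giving 3 syllables.
V1 /o/ – V2 /u/: /jz/; trying suffixes from longest down, /z/ is the first permitted one, so coda /j/ | onset /z/.
V2 /u/ – V3 /i/: just /f/ — single C goes to the following onset.
Putting it together: loj.zu.fi.
Classifying each syllable: /loj/ (closed), /zu/ (open), /fi/ (open).
Closed syllables: 1.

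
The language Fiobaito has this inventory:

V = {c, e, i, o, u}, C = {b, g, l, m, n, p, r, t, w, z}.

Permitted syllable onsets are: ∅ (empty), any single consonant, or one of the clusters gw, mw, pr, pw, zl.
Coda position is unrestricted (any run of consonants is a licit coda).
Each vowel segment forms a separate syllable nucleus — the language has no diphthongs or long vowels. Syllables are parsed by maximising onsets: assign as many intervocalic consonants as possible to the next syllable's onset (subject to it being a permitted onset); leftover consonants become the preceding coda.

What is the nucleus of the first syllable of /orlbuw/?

Nuclei (vowels): o, u → 2 syllables.
The first nucleus (vowel 1 from the left) is /o/.

o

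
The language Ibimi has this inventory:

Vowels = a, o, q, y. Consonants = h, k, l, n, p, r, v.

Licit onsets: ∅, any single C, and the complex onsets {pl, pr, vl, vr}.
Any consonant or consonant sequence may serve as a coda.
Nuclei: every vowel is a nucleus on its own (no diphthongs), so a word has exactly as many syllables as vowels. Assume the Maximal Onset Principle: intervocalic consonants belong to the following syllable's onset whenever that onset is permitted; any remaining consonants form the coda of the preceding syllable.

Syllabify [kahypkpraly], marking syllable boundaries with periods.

ka.hypk.pra.ly

The vowels are a, y, a, y — 4 nuclei, so 4 syllables.
σ1/σ2 boundary: /h/ is a single consonant, so it becomes the next onset.
σ2/σ3 boundary: /pkpr/ — longest licit onset from the right is /pr/, leaving /pk/ as coda.
σ3/σ4 boundary: just /l/ — single C goes to the following onset.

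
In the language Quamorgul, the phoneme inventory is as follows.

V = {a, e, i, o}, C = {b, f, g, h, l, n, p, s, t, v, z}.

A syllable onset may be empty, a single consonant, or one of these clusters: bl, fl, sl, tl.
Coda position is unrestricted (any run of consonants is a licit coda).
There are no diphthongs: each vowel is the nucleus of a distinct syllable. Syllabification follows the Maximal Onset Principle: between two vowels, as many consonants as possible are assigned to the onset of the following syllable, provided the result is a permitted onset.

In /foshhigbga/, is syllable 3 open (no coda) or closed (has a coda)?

open

The vowels are o, i, a — 3 nuclei, so 3 syllables.
/o…i/ gap (V1→V2): /shh/ splits as /sh/ + /h/ (/h/ is the longest suffix that is a licit onset).
/i…a/ gap (V2→V3): /gbg/; trying suffixes from longest down, /g/ is the first permitted one, so coda /gb/ | onset /g/.
So the parse is fosh.higb.ga.
Syllable 3 is /ga/; it ends in its nucleus with no coda, so it is open.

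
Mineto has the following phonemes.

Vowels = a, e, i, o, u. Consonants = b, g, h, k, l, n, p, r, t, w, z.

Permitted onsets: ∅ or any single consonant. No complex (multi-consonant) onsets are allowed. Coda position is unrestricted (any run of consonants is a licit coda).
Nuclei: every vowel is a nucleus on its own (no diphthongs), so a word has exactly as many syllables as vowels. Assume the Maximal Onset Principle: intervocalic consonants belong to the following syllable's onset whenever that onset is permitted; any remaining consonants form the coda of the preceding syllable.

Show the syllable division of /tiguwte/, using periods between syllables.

ti.guw.te

Vowels present: i, u, e; each is a nucleus, giving 3 syllables.
Between /i/ (V1) and /u/ (V2): /g/ is a single consonant, so it becomes the next onset.
Between /u/ (V2) and /e/ (V3): /wt/; trying suffixes from longest down, /t/ is the first permitted one, so coda /w/ | onset /t/.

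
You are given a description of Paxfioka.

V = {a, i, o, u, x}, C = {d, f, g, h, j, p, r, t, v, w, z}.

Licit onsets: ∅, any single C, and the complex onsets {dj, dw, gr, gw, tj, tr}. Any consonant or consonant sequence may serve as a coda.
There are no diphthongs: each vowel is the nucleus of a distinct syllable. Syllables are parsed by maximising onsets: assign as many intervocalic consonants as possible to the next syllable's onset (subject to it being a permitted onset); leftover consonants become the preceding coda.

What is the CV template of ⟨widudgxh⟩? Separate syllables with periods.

Vowels present: i, u, x; each is a nucleus, giving 3 syllables.
V1 /i/ – V2 /u/: just /d/ — single C goes to the following onset.
V2 /u/ – V3 /x/: /dg/; trying suffixes from longest down, /g/ is the first permitted one, so coda /d/ | onset /g/.
Syllabification: wi.dud.gxh.
Mapping each syllable to C/V: /wi/ → CV, /dud/ → CVC, /gxh/ → CVC.

CV.CVC.CVC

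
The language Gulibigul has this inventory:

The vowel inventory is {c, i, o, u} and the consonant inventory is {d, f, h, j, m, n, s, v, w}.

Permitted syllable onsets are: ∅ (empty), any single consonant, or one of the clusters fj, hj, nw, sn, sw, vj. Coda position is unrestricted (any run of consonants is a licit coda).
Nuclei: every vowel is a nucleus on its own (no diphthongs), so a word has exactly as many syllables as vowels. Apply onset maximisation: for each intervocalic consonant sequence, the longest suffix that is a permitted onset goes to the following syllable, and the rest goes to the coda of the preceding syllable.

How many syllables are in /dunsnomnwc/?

The vowels are u, o, c — 3 nuclei, so 3 syllables.

3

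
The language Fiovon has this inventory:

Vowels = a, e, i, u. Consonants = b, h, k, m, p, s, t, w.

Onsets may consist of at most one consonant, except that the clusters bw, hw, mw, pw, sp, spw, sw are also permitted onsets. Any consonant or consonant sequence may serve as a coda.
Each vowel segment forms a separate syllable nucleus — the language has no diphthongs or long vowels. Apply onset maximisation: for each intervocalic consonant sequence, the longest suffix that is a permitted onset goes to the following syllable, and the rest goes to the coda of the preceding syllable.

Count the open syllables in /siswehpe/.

Vowels present: i, e, e; each is a nucleus, giving 3 syllables.
/i…e/ gap (V1→V2): /sw/ is a licit onset in full, so it all attaches to the next syllable.
/e…e/ gap (V2→V3): /hp/ — longest licit onset from the right is /p/, leaving /h/ as coda.
Result: si.sweh.pe.
Classifying each syllable: /si/ (open), /sweh/ (closed), /pe/ (open).
Open syllables: 2.

2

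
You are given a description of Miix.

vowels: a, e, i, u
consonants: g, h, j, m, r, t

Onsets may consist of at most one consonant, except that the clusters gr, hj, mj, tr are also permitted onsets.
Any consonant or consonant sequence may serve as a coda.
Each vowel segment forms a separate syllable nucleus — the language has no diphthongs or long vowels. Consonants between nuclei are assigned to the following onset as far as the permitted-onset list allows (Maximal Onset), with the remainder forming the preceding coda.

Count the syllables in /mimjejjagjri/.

4

The vowels are i, e, a, i — 4 nuclei, so 4 syllables.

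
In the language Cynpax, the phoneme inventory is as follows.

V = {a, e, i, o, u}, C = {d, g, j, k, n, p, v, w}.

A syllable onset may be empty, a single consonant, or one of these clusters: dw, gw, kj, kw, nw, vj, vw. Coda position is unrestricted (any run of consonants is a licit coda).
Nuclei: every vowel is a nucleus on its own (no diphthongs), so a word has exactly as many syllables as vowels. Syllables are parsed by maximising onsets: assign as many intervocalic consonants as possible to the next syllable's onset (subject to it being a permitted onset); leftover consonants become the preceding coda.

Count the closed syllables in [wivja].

Vowels present: i, a; each is a nucleus, giving 2 syllables.
V1 /i/ – V2 /a/: /vj/ is a licit onset in full, so it all attaches to the next syllable.
Syllabification: wi.vja.
Classifying each syllable: /wi/ (open), /vja/ (open).
Closed syllables: 0.

0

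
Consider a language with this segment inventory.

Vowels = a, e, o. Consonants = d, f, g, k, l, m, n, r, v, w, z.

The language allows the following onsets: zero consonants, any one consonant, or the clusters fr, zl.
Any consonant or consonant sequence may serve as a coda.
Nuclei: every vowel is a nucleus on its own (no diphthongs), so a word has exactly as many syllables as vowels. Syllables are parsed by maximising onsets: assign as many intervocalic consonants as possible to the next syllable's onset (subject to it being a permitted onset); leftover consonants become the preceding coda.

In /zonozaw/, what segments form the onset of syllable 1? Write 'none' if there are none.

z

Nuclei (vowels): o, o, a → 3 syllables.
/o…o/ gap (V1→V2): just /n/ — single C goes to the following onset.
/o…a/ gap (V2→V3): /z/ → onset of the next syllable (single consonants are always licit onsets).
Putting it together: zo.no.zaw.
Syllable 1 is /zo/: onset /z/, nucleus /o/, coda ∅.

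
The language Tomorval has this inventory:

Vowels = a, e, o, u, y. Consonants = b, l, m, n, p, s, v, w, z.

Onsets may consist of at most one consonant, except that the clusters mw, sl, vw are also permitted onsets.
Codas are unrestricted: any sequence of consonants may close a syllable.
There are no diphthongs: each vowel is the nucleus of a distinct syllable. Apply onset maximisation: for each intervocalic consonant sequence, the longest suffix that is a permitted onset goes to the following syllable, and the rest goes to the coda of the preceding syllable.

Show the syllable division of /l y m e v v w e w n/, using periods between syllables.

The vowels are y, e, e — 3 nuclei, so 3 syllables.
σ1/σ2 boundary: /m/ is a single consonant, so it becomes the next onset.
σ2/σ3 boundary: cluster /vvw/ — the longest permitted-onset suffix is /vw/; onset = /vw/, preceding coda = /v/.

ly.mev.vwewn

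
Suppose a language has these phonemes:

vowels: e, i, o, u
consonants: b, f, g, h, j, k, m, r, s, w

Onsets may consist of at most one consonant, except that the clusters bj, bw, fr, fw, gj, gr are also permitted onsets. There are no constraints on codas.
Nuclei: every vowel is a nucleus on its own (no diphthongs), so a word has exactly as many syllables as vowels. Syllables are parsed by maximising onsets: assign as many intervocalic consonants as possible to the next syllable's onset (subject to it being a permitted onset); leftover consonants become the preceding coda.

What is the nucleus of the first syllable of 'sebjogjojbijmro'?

Vowels present: e, o, o, i, o; each is a nucleus, giving 5 syllables.
The first nucleus (vowel 1 from the left) is /e/.

e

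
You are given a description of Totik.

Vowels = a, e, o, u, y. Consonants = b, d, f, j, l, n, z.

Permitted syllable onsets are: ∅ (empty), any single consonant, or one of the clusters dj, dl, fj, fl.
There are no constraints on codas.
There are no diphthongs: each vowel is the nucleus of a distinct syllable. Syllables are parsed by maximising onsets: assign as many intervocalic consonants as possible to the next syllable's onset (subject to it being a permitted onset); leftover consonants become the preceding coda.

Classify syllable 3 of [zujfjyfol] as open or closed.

closed

The vowels are u, y, o — 3 nuclei, so 3 syllables.
V1 /u/ – V2 /y/: /jfj/ — longest licit onset from the right is /fj/, leaving /j/ as coda.
V2 /y/ – V3 /o/: /f/ → onset of the next syllable (single consonants are always licit onsets).
Syllabification: zuj.fjy.fol.
Syllable 3 is /fol/ with coda /l/, so it is closed.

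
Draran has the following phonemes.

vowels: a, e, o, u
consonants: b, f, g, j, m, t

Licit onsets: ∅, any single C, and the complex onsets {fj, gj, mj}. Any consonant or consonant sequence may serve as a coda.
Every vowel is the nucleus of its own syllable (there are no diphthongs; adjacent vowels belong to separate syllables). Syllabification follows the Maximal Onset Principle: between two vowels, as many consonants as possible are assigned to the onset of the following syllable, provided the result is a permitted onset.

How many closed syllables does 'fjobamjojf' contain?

The vowels are o, a, o — 3 nuclei, so 3 syllables.
σ1/σ2 boundary: /b/ → onset of the next syllable (single consonants are always licit onsets).
σ2/σ3 boundary: cluster /mj/ — /mj/ is itself a permitted onset, so the whole cluster goes right; preceding coda = ∅.
Putting it together: fjo.ba.mjojf.
Classifying each syllable: /fjo/ (open), /ba/ (open), /mjojf/ (closed).
Closed syllables: 1.

1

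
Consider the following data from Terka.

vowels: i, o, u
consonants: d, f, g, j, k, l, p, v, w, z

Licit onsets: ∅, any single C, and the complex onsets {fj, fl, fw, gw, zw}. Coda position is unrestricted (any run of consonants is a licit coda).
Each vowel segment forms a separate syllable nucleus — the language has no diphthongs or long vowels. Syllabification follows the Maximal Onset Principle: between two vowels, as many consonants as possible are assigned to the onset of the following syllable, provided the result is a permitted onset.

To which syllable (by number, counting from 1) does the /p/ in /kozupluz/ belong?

2

Nuclei (vowels): o, u, u → 3 syllables.
/o…u/ gap (V1→V2): /z/ → onset of the next syllable (single consonants are always licit onsets).
/u…u/ gap (V2→V3): /pl/ splits as /p/ + /l/ (/l/ is the longest suffix that is a licit onset).
Putting it together: ko.zup.luz.
The /p/ is in the coda of syllable 2 (/zup/).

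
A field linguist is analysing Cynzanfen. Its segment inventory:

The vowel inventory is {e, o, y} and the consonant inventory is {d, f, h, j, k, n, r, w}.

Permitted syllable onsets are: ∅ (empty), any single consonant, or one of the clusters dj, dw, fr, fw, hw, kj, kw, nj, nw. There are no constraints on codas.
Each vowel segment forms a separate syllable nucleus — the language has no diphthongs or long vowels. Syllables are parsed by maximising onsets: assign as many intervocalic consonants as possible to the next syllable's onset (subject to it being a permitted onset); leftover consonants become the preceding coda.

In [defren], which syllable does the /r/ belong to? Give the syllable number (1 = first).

2

The vowels are e, e — 2 nuclei, so 2 syllables.
V1 /e/ – V2 /e/: /fr/ — entire cluster is a permitted onset → onset /fr/, coda ∅.
Syllabification: de.fren.
The /r/ is in the onset of syllable 2 (/fren/).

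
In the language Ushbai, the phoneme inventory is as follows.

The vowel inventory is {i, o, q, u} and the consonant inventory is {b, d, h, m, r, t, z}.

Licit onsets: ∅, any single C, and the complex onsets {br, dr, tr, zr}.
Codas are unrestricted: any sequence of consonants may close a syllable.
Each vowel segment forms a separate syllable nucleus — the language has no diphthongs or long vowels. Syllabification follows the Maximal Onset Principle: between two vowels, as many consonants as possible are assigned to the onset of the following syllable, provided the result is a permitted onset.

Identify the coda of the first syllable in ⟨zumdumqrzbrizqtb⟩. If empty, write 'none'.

m

Nuclei (vowels): u, u, q, i, q → 5 syllables.
σ1/σ2 boundary: /md/ — longest licit onset from the right is /d/, leaving /m/ as coda.
σ2/σ3 boundary: /m/ → onset of the next syllable (single consonants are always licit onsets).
σ3/σ4 boundary: cluster /rzbr/ — the longest permitted-onset suffix is /br/; onset = /br/, preceding coda = /rz/.
σ4/σ5 boundary: /z/ is a single consonant, so it becomes the next onset.
So the parse is zum.du.mqrz.bri.zqtb.
Syllable 1 is /zum/: onset /z/, nucleus /u/, coda /m/.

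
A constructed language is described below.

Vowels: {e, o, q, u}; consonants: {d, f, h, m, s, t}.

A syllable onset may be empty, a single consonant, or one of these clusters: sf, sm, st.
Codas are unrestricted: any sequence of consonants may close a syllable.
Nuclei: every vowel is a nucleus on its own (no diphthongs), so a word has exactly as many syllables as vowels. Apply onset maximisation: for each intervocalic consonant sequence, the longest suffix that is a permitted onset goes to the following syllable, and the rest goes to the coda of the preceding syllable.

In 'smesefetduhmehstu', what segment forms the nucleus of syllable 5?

Vowels present: e, e, e, u, e, u; each is a nucleus, giving 6 syllables.
The fifth nucleus (vowel 5 from the left) is /e/.

e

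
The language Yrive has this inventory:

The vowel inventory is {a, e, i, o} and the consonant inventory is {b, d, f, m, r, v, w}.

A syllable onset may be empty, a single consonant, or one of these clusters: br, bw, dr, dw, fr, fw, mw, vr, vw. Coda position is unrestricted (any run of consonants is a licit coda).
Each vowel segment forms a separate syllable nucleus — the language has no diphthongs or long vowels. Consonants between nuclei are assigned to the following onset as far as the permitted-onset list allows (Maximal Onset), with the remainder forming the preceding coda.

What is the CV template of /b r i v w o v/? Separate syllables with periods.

CCV.CCVC

Vowels present: i, o; each is a nucleus, giving 2 syllables.
Between /i/ (V1) and /o/ (V2): /vw/ — entire cluster is a permitted onset → onset /vw/, coda ∅.
Result: bri.vwov.
Mapping each syllable to C/V: /bri/ → CCV, /vwov/ → CCVC.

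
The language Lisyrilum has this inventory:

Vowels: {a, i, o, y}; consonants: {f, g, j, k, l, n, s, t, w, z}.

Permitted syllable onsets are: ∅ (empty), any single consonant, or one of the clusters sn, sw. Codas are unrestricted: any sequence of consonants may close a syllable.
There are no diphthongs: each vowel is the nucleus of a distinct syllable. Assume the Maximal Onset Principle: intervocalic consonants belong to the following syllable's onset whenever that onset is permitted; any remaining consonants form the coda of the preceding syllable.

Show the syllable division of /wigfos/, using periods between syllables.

Nuclei (vowels): i, o → 2 syllables.
σ1/σ2 boundary: /gf/ splits as /g/ + /f/ (/f/ is the longest suffix that is a licit onset).

wig.fos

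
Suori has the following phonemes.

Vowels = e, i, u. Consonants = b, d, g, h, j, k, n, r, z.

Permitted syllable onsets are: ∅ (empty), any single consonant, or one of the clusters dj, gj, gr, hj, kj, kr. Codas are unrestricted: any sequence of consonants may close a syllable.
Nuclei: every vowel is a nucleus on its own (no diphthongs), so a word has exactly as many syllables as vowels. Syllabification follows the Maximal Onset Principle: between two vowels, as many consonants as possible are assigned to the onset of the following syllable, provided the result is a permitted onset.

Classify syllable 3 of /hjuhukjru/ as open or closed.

The vowels are u, u, u — 3 nuclei, so 3 syllables.
/u…u/ gap (V1→V2): /h/ is a single consonant, so it becomes the next onset.
/u…u/ gap (V2→V3): /kjr/ splits as /kj/ + /r/ (/r/ is the longest suffix that is a licit onset).
So the parse is hju.hukj.ru.
Syllable 3 is /ru/; it ends in its nucleus with no coda, so it is open.

open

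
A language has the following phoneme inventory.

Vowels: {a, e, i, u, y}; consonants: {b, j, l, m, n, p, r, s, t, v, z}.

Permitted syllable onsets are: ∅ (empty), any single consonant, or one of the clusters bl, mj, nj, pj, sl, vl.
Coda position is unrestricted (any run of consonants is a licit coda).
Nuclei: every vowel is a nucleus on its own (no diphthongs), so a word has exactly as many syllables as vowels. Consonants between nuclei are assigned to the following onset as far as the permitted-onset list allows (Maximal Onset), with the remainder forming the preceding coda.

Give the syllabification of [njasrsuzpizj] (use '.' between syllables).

Vowels present: a, u, i; each is a nucleus, giving 3 syllables.
/a…u/ gap (V1→V2): /srs/; trying suffixes from longest down, /s/ is the first permitted one, so coda /sr/ | onset /s/.
/u…i/ gap (V2→V3): /zp/ — longest licit onset from the right is /p/, leaving /z/ as coda.

njasr.suz.pizj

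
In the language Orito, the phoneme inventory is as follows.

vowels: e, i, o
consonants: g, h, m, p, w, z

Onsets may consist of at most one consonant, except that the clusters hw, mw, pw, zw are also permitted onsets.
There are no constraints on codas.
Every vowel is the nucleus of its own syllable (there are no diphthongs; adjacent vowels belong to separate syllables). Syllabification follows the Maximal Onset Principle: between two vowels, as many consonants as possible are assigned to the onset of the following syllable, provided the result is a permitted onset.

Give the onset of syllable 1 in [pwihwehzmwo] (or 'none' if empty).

Nuclei (vowels): i, e, o → 3 syllables.
Between /i/ (V1) and /e/ (V2): cluster /hw/ — /hw/ is itself a permitted onset, so the whole cluster goes right; preceding coda = ∅.
Between /e/ (V2) and /o/ (V3): /hzmw/; trying suffixes from longest down, /mw/ is the first permitted one, so coda /hz/ | onset /mw/.
Putting it together: pwi.hwehz.mwo.
Syllable 1 is /pwi/: onset /pw/, nucleus /i/, coda ∅.

pw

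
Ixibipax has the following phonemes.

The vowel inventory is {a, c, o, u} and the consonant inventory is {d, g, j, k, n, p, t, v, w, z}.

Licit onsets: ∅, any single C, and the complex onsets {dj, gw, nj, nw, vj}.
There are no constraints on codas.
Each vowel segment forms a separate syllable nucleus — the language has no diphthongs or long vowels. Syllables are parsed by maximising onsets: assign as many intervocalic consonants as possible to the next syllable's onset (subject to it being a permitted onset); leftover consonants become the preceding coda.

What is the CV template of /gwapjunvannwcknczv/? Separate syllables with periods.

Vowels present: a, u, a, c, c; each is a nucleus, giving 5 syllables.
σ1/σ2 boundary: /pj/ splits as /p/ + /j/ (/j/ is the longest suffix that is a licit onset).
σ2/σ3 boundary: /nv/; trying suffixes from longest down, /v/ is the first permitted one, so coda /n/ | onset /v/.
σ3/σ4 boundary: /nnw/; trying suffixes from longest down, /nw/ is the first permitted one, so coda /n/ | onset /nw/.
σ4/σ5 boundary: /kn/ splits as /k/ + /n/ (/n/ is the longest suffix that is a licit onset).
So the parse is gwap.jun.van.nwck.nczv.
Mapping each syllable to C/V: /gwap/ → CCVC, /jun/ → CVC, /van/ → CVC, /nwck/ → CCVC, /nczv/ → CVCC.

CCVC.CVC.CVC.CCVC.CVCC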